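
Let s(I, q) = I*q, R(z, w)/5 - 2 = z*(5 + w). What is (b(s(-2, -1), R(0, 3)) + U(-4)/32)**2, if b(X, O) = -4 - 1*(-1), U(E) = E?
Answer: 625/64 ≈ 9.7656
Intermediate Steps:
R(z, w) = 10 + 5*z*(5 + w) (R(z, w) = 10 + 5*(z*(5 + w)) = 10 + 5*z*(5 + w))
b(X, O) = -3 (b(X, O) = -4 + 1 = -3)
(b(s(-2, -1), R(0, 3)) + U(-4)/32)**2 = (-3 - 4/32)**2 = (-3 - 4*1/32)**2 = (-3 - 1/8)**2 = (-25/8)**2 = 625/64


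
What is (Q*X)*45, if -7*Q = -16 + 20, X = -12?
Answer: 2160/7 ≈ 308.57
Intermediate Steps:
Q = -4/7 (Q = -(-16 + 20)/7 = -1/7*4 = -4/7 ≈ -0.57143)
(Q*X)*45 = -4/7*(-12)*45 = (48/7)*45 = 2160/7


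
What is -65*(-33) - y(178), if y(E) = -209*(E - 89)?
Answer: 20746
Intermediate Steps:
y(E) = 18601 - 209*E (y(E) = -209*(-89 + E) = 18601 - 209*E)
-65*(-33) - y(178) = -65*(-33) - (18601 - 209*178) = 2145 - (18601 - 37202) = 2145 - 1*(-18601) = 2145 + 18601 = 20746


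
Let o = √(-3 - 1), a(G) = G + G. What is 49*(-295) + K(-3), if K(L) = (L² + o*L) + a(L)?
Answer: -14452 - 6*I ≈ -14452.0 - 6.0*I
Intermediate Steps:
a(G) = 2*G
o = 2*I (o = √(-4) = 2*I ≈ 2.0*I)
K(L) = L² + 2*L + 2*I*L (K(L) = (L² + (2*I)*L) + 2*L = (L² + 2*I*L) + 2*L = L² + 2*L + 2*I*L)
49*(-295) + K(-3) = 49*(-295) - 3*(2 - 3 + 2*I) = -14455 - 3*(-1 + 2*I) = -14455 + (3 - 6*I) = -14452 - 6*I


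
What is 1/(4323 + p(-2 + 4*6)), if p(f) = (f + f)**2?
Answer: 1/6259 ≈ 0.00015977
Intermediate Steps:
p(f) = 4*f**2 (p(f) = (2*f)**2 = 4*f**2)
1/(4323 + p(-2 + 4*6)) = 1/(4323 + 4*(-2 + 4*6)**2) = 1/(4323 + 4*(-2 + 24)**2) = 1/(4323 + 4*22**2) = 1/(4323 + 4*484) = 1/(4323 + 1936) = 1/6259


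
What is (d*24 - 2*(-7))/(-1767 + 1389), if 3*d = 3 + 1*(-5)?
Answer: 1/189 ≈ 0.0052910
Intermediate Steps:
d = -⅔ (d = (3 + 1*(-5))/3 = (3 - 5)/3 = (⅓)*(-2) = -⅔ ≈ -0.66667)
(d*24 - 2*(-7))/(-1767 + 1389) = (-⅔*24 - 2*(-7))/(-1767 + 1389) = (-16 + 14)/(-378) = -2*(-1/378) = 1/189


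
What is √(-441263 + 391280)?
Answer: I*√49983 ≈ 223.57*I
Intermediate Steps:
√(-441263 + 391280) = √(-49983) = I*√49983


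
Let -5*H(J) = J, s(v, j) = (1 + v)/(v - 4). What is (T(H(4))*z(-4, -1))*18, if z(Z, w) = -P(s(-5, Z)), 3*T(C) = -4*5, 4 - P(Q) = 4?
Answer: 0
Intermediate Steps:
s(v, j) = (1 + v)/(-4 + v)
P(Q) = 0 (P(Q) = 4 - 1*4 = 4 - 4 = 0)
H(J) = -J/5
T(C) = -20/3 (T(C) = (-4*5)/3 = (1/3)*(-20) = -20/3)
z(Z, w) = 0 (z(Z, w) = -1*0 = 0)
(T(H(4))*z(-4, -1))*18 = -20/3*0*18 = 0*18 = 0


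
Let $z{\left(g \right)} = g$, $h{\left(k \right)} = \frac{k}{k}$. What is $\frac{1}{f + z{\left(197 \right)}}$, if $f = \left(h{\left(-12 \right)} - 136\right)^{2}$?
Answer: $\frac{1}{18422} \approx 5.4283 \cdot 10^{-5}$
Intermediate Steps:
$h{\left(k \right)} = 1$
$f = 18225$ ($f = \left(1 - 136\right)^{2} = \left(-135\right)^{2} = 18225$)
$\frac{1}{f + z{\left(197 \right)}} = \frac{1}{18225 + 197} = \frac{1}{18422}$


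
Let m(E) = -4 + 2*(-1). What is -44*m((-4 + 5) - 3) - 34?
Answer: 230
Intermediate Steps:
m(E) = -6 (m(E) = -4 - 2 = -6)
-44*m((-4 + 5) - 3) - 34 = -44*(-6) - 34 = 264 - 34 = 230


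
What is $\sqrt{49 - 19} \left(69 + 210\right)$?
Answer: $279 \sqrt{30} \approx 1528.1$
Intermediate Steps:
$\sqrt{49 - 19} \left(69 + 210\right) = \sqrt{30} \cdot 279 = 279 \sqrt{30}$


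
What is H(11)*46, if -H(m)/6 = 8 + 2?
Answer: -2760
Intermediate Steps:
H(m) = -60 (H(m) = -6*(8 + 2) = -6*10 = -60)
H(11)*46 = -60*46 = -2760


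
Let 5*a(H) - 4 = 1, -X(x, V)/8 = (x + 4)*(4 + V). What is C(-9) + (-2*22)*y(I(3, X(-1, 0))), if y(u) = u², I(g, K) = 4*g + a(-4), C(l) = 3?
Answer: -7433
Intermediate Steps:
X(x, V) = -8*(4 + V)*(4 + x) (X(x, V) = -8*(x + 4)*(4 + V) = -8*(4 + x)*(4 + V) = -8*(4 + V)*(4 + x))
a(H) = 1 (a(H) = ⅘ + (⅕)*1 = ⅘ + ⅕ = 1)
I(g, K) = 1 + 4*g (I(g, K) = 4*g + 1 = 1 + 4*g)
C(-9) + (-2*22)*y(I(3, X(-1, 0))) = 3 + (-2*22)*(1 + 4*3)² = 3 - 44*(1 + 12)² = 3 - 44*13² = 3 - 44*169 = 3 - 7436 = -7433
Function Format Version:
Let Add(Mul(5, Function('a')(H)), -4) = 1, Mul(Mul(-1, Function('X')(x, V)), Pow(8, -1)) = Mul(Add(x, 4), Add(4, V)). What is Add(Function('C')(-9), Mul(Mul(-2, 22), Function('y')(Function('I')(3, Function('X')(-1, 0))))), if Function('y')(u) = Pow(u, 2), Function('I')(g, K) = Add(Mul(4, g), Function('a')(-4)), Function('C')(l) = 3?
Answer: -7433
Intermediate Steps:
Function('X')(x, V) = Mul(-8, Add(4, V), Add(4, x)) (Function('X')(x, V) = Mul(-8, Mul(Add(x, 4), Add(4, V))) = Mul(-8, Mul(Add(4, x), Add(4, V))) = Mul(-8, Mul(Add(4, V), Add(4, x))) = Mul(-8, Add(4, V), Add(4, x)))
Function('a')(H) = 1 (Function('a')(H) = Add(Rational(4, 5), Mul(Rational(1, 5), 1)) = Add(Rational(4, 5), Rational(1, 5)) = 1)
Function('I')(g, K) = Add(1, Mul(4, g)) (Function('I')(g, K) = Add(Mul(4, g), 1) = Add(1, Mul(4, g)))
Add(Function('C')(-9), Mul(Mul(-2, 22), Function('y')(Function('I')(3, Function('X')(-1, 0))))) = Add(3, Mul(Mul(-2, 22), Pow(Add(1, Mul(4, 3)), 2))) = Add(3, Mul(-44, Pow(Add(1, 12), 2))) = Add(3, Mul(-44, Pow(13, 2))) = Add(3, Mul(-44, 169)) = Add(3, -7436) = -7433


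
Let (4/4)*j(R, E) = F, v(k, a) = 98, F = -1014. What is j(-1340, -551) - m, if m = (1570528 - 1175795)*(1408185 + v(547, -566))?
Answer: -555895774453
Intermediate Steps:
j(R, E) = -1014
m = 555895773439 (m = (1570528 - 1175795)*(1408185 + 98) = 394733*1408283 = 555895773439)
j(-1340, -551) - m = -1014 - 1*555895773439 = -1014 - 555895773439 = -555895774453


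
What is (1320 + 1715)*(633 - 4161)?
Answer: -10707480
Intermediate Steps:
(1320 + 1715)*(633 - 4161) = 3035*(-3528) = -10707480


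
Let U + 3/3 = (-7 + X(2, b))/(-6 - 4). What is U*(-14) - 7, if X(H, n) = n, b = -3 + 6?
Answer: 7/5 ≈ 1.4000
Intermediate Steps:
b = 3
U = -⅗ (U = -1 + (-7 + 3)/(-6 - 4) = -1 - 4/(-10) = -1 - 4*(-⅒) = -1 + ⅖ = -⅗ ≈ -0.60000)
U*(-14) - 7 = -⅗*(-14) - 7 = 42/5 - 7 = 7/5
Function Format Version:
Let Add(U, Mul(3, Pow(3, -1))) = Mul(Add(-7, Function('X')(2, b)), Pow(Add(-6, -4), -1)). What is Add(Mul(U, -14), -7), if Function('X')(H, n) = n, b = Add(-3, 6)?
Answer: Rational(7, 5) ≈ 1.4000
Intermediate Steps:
b = 3
U = Rational(-3, 5) (U = Add(-1, Mul(Add(-7, 3), Pow(Add(-6, -4), -1))) = Add(-1, Mul(-4, Pow(-10, -1))) = Add(-1, Mul(-4, Rational(-1, 10))) = Add(-1, Rational(2, 5)) = Rational(-3, 5) ≈ -0.60000)
Add(Mul(U, -14), -7) = Add(Mul(Rational(-3, 5), -14), -7) = Add(Rational(42, 5), -7) = Rational(7, 5)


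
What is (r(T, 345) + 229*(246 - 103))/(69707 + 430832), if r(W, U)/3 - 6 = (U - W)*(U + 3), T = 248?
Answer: 134033/500539 ≈ 0.26778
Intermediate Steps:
r(W, U) = 18 + 3*(3 + U)*(U - W) (r(W, U) = 18 + 3*((U - W)*(U + 3)) = 18 + 3*((U - W)*(3 + U)) = 18 + 3*((3 + U)*(U - W)) = 18 + 3*(3 + U)*(U - W))
(r(T, 345) + 229*(246 - 103))/(69707 + 430832) = ((18 - 9*248 + 3*345² + 9*345 - 3*345*248) + 229*(246 - 103))/(69707 + 430832) = ((18 - 2232 + 3*119025 + 3105 - 256680) + 229*143)/500539 = ((18 - 2232 + 357075 + 3105 - 256680) + 32747)*(1/500539) = (101286 + 32747)*(1/500539) = 134033*(1/500539) = 134033/500539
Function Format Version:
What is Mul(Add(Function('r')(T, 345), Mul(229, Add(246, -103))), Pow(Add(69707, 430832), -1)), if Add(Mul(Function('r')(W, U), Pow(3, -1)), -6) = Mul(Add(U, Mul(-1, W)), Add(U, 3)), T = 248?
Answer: Rational(134033, 500539) ≈ 0.26778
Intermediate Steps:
Function('r')(W, U) = Add(18, Mul(3, Add(3, U), Add(U, Mul(-1, W)))) (Function('r')(W, U) = Add(18, Mul(3, Mul(Add(U, Mul(-1, W)), Add(U, 3)))) = Add(18, Mul(3, Mul(Add(U, Mul(-1, W)), Add(3, U)))) = Add(18, Mul(3, Mul(Add(3, U), Add(U, Mul(-1, W))))) = Add(18, Mul(3, Add(3, U), Add(U, Mul(-1, W)))))
Mul(Add(Function('r')(T, 345), Mul(229, Add(246, -103))), Pow(Add(69707, 430832), -1)) = Mul(Add(Add(18, Mul(-9, 248), Mul(3, Pow(345, 2)), Mul(9, 345), Mul(-3, 345, 248)), Mul(229, Add(246, -103))), Pow(Add(69707, 430832), -1)) = Mul(Add(Add(18, -2232, Mul(3, 119025), 3105, -256680), Mul(229, 143)), Pow(500539, -1)) = Mul(Add(Add(18, -2232, 357075, 3105, -256680), 32747), Rational(1, 500539)) = Mul(Add(101286, 32747), Rational(1, 500539)) = Mul(134033, Rational(1, 500539)) = Rational(134033, 500539)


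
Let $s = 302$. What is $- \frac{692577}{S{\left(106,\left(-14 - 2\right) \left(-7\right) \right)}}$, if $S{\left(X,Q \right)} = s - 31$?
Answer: $- \frac{692577}{271} \approx -2555.6$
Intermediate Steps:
$S{\left(X,Q \right)} = 271$ ($S{\left(X,Q \right)} = 302 - 31 = 271$)
$- \frac{692577}{S{\left(106,\left(-14 - 2\right) \left(-7\right) \right)}} = - \frac{692577}{271}$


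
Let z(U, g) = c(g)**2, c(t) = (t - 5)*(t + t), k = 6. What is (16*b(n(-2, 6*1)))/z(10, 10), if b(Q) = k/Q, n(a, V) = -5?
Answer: -6/3125 ≈ -0.0019200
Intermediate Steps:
c(t) = 2*t*(-5 + t) (c(t) = (-5 + t)*(2*t) = 2*t*(-5 + t))
z(U, g) = 4*g**2*(-5 + g)**2 (z(U, g) = (2*g*(-5 + g))**2 = 4*g**2*(-5 + g)**2)
b(Q) = 6/Q
(16*b(n(-2, 6*1)))/z(10, 10) = (16*(6/(-5)))/((4*10**2*(-5 + 10)**2)) = (16*(6*(-1/5)))/((4*100*5**2)) = (16*(-6/5))/((4*100*25)) = -96/5/10000 = -96/5*1/10000 = -6/3125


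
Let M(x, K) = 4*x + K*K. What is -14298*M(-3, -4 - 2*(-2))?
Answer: 171576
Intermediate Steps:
M(x, K) = K² + 4*x (M(x, K) = 4*x + K² = K² + 4*x)
-14298*M(-3, -4 - 2*(-2)) = -14298*((-4 - 2*(-2))² + 4*(-3)) = -14298*((-4 + 4)² - 12) = -14298*(0² - 12) = -14298*(0 - 12) = -14298*(-12) = 171576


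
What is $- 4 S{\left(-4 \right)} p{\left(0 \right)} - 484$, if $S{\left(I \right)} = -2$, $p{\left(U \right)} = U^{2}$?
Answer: $-484$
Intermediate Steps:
$- 4 S{\left(-4 \right)} p{\left(0 \right)} - 484 = \left(-4\right) \left(-2\right) 0^{2} - 484 = 8 \cdot 0 - 484 = 0 - 484 = -484$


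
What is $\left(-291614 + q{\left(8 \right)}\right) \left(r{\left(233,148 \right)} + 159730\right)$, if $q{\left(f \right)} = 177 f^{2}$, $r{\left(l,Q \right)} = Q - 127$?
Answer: $-44775968786$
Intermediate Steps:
$r{\left(l,Q \right)} = -127 + Q$ ($r{\left(l,Q \right)} = Q - 127 = -127 + Q$)
$\left(-291614 + q{\left(8 \right)}\right) \left(r{\left(233,148 \right)} + 159730\right) = \left(-291614 + 177 \cdot 8^{2}\right) \left(\left(-127 + 148\right) + 159730\right) = \left(-291614 + 177 \cdot 64\right) \left(21 + 159730\right) = \left(-291614 + 11328\right) 159751 = \left(-280286\right) 159751 = -44775968786$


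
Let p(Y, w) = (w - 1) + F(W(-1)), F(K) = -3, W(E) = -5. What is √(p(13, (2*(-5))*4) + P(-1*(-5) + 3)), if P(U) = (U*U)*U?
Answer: 6*√13 ≈ 21.633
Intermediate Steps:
p(Y, w) = -4 + w (p(Y, w) = (w - 1) - 3 = (-1 + w) - 3 = -4 + w)
P(U) = U³ (P(U) = U²*U = U³)
√(p(13, (2*(-5))*4) + P(-1*(-5) + 3)) = √((-4 + (2*(-5))*4) + (-1*(-5) + 3)³) = √((-4 - 10*4) + (5 + 3)³) = √((-4 - 40) + 8³) = √(-44 + 512) = √468 = 6*√13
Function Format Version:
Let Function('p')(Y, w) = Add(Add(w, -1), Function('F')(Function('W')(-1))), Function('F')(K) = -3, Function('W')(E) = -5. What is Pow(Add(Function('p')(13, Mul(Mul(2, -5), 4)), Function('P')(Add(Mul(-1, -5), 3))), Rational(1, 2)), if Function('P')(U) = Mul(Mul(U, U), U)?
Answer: Mul(6, Pow(13, Rational(1, 2))) ≈ 21.633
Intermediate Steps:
Function('p')(Y, w) = Add(-4, w) (Function('p')(Y, w) = Add(Add(w, -1), -3) = Add(Add(-1, w), -3) = Add(-4, w))
Function('P')(U) = Pow(U, 3) (Function('P')(U) = Mul(Pow(U, 2), U) = Pow(U, 3))
Pow(Add(Function('p')(13, Mul(Mul(2, -5), 4)), Function('P')(Add(Mul(-1, -5), 3))), Rational(1, 2)) = Pow(Add(Add(-4, Mul(Mul(2, -5), 4)), Pow(Add(Mul(-1, -5), 3), 3)), Rational(1, 2)) = Pow(Add(Add(-4, Mul(-10, 4)), Pow(Add(5, 3), 3)), Rational(1, 2)) = Pow(Add(Add(-4, -40), Pow(8, 3)), Rational(1, 2)) = Pow(Add(-44, 512), Rational(1, 2)) = Pow(468, Rational(1, 2)) = Mul(6, Pow(13, Rational(1, 2)))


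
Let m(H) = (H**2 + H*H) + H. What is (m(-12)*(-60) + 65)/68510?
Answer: -3299/13702 ≈ -0.24077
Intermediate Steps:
m(H) = H + 2*H**2 (m(H) = (H**2 + H**2) + H = 2*H**2 + H = H + 2*H**2)
(m(-12)*(-60) + 65)/68510 = (-12*(1 + 2*(-12))*(-60) + 65)/68510 = (-12*(1 - 24)*(-60) + 65)*(1/68510) = (-12*(-23)*(-60) + 65)*(1/68510) = (276*(-60) + 65)*(1/68510) = (-16560 + 65)*(1/68510) = -16495*1/68510 = -3299/13702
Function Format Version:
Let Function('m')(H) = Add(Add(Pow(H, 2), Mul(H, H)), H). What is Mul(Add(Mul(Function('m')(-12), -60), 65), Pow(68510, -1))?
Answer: Rational(-3299, 13702) ≈ -0.24077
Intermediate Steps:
Function('m')(H) = Add(H, Mul(2, Pow(H, 2))) (Function('m')(H) = Add(Add(Pow(H, 2), Pow(H, 2)), H) = Add(Mul(2, Pow(H, 2)), H) = Add(H, Mul(2, Pow(H, 2))))
Mul(Add(Mul(Function('m')(-12), -60), 65), Pow(68510, -1)) = Mul(Add(Mul(Mul(-12, Add(1, Mul(2, -12))), -60), 65), Pow(68510, -1)) = Mul(Add(Mul(Mul(-12, Add(1, -24)), -60), 65), Rational(1, 68510)) = Mul(Add(Mul(Mul(-12, -23), -60), 65), Rational(1, 68510)) = Mul(Add(Mul(276, -60), 65), Rational(1, 68510)) = Mul(Add(-16560, 65), Rational(1, 68510)) = Mul(-16495, Rational(1, 68510)) = Rational(-3299, 13702)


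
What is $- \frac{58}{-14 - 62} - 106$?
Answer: $- \frac{3999}{38} \approx -105.24$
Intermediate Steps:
$- \frac{58}{-14 - 62} - 106 = - \frac{58}{-76} - 106 = \left(-58\right) \left(- \frac{1}{76}\right) - 106 = \frac{29}{38} - 106 = - \frac{3999}{38}$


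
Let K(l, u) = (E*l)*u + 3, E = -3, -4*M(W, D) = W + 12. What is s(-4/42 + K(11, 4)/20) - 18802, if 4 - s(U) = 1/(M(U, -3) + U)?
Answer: -83255782/4429 ≈ -18798.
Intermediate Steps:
M(W, D) = -3 - W/4 (M(W, D) = -(W + 12)/4 = -(12 + W)/4 = -3 - W/4)
K(l, u) = 3 - 3*l*u (K(l, u) = (-3*l)*u + 3 = -3*l*u + 3 = 3 - 3*l*u)
s(U) = 4 - 1/(-3 + 3*U/4) (s(U) = 4 - 1/((-3 - U/4) + U) = 4 - 1/(-3 + 3*U/4))
s(-4/42 + K(11, 4)/20) - 18802 = 4*(-13 + 3*(-4/42 + (3 - 3*11*4)/20))/(3*(-4 + (-4/42 + (3 - 3*11*4)/20))) - 18802 = 4*(-13 + 3*(-4*1/42 + (3 - 132)*(1/20)))/(3*(-4 + (-4*1/42 + (3 - 132)*(1/20)))) - 18802 = 4*(-13 + 3*(-2/21 - 129*1/20))/(3*(-4 + (-2/21 - 129*1/20))) - 18802 = 4*(-13 + 3*(-2/21 - 129/20))/(3*(-4 + (-2/21 - 129/20))) - 18802 = 4*(-13 + 3*(-2749/420))/(3*(-4 - 2749/420)) - 18802 = 4*(-13 - 2749/140)/(3*(-4429/420)) - 18802 = (4/3)*(-420/4429)*(-4569/140) - 18802 = 18276/4429 - 18802 = -83255782/4429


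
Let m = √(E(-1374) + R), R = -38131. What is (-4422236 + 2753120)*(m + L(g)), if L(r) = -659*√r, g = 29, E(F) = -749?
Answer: 1099947444*√29 - 60088176*I*√30 ≈ 5.9234e+9 - 3.2912e+8*I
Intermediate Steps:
m = 36*I*√30 (m = √(-749 - 38131) = √(-38880) = 36*I*√30 ≈ 197.18*I)
(-4422236 + 2753120)*(m + L(g)) = (-4422236 + 2753120)*(36*I*√30 - 659*√29) = -1669116*(-659*√29 + 36*I*√30) = 1099947444*√29 - 60088176*I*√30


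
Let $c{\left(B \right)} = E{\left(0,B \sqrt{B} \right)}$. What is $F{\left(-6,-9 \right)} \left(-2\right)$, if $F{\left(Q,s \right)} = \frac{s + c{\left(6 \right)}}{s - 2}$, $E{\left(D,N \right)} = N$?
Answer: $- \frac{18}{11} + \frac{12 \sqrt{6}}{11} \approx 1.0358$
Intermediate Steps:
$c{\left(B \right)} = B^{\frac{3}{2}}$ ($c{\left(B \right)} = B \sqrt{B} = B^{\frac{3}{2}}$)
$F{\left(Q,s \right)} = \frac{s + 6 \sqrt{6}}{-2 + s}$ ($F{\left(Q,s \right)} = \frac{s + 6^{\frac{3}{2}}}{s - 2} = \frac{s + 6 \sqrt{6}}{-2 + s}$)
$F{\left(-6,-9 \right)} \left(-2\right) = \frac{-9 + 6 \sqrt{6}}{-2 - 9} \left(-2\right) = \frac{-9 + 6 \sqrt{6}}{-11} \left(-2\right) = - \frac{-9 + 6 \sqrt{6}}{11} \left(-2\right) = \left(\frac{9}{11} - \frac{6 \sqrt{6}}{11}\right) \left(-2\right) = - \frac{18}{11} + \frac{12 \sqrt{6}}{11}$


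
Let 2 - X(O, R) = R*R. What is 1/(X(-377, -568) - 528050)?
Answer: -1/850672 ≈ -1.1755e-6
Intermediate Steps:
X(O, R) = 2 - R² (X(O, R) = 2 - R*R = 2 - R²)
1/(X(-377, -568) - 528050) = 1/((2 - 1*(-568)²) - 528050) = 1/((2 - 1*322624) - 528050) = 1/((2 - 322624) - 528050) = 1/(-322622 - 528050) = 1/(-850672) = -1/850672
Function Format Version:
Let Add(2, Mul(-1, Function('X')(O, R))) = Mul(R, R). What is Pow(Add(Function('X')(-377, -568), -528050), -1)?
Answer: Rational(-1, 850672) ≈ -1.1755e-6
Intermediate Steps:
Function('X')(O, R) = Add(2, Mul(-1, Pow(R, 2))) (Function('X')(O, R) = Add(2, Mul(-1, Mul(R, R))) = Add(2, Mul(-1, Pow(R, 2))))
Pow(Add(Function('X')(-377, -568), -528050), -1) = Pow(Add(Add(2, Mul(-1, Pow(-568, 2))), -528050), -1) = Pow(Add(Add(2, Mul(-1, 322624)), -528050), -1) = Pow(Add(Add(2, -322624), -528050), -1) = Pow(Add(-322622, -528050), -1) = Pow(-850672, -1) = Rational(-1, 850672)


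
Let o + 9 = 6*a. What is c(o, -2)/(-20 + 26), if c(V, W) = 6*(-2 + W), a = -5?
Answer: -4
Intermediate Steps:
o = -39 (o = -9 + 6*(-5) = -9 - 30 = -39)
c(V, W) = -12 + 6*W
c(o, -2)/(-20 + 26) = (-12 + 6*(-2))/(-20 + 26) = (-12 - 12)/6 = (⅙)*(-24) = -4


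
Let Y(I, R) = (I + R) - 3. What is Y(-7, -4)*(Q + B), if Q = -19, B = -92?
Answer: 1554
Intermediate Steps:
Y(I, R) = -3 + I + R
Y(-7, -4)*(Q + B) = (-3 - 7 - 4)*(-19 - 92) = -14*(-111) = 1554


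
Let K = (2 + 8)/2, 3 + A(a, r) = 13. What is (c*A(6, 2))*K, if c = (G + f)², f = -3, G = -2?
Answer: 1250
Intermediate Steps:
A(a, r) = 10 (A(a, r) = -3 + 13 = 10)
K = 5 (K = (½)*10 = 5)
c = 25 (c = (-2 - 3)² = (-5)² = 25)
(c*A(6, 2))*K = (25*10)*5 = 250*5 = 1250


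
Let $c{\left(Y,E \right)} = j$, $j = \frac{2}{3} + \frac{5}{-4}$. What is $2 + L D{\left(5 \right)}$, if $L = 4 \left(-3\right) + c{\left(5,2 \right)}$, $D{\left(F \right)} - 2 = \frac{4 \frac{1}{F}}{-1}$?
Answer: $- \frac{131}{10} \approx -13.1$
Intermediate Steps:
$j = - \frac{7}{12}$ ($j = 2 \cdot \frac{1}{3} + 5 \left(- \frac{1}{4}\right) = \frac{2}{3} - \frac{5}{4} = - \frac{7}{12} \approx -0.58333$)
$c{\left(Y,E \right)} = - \frac{7}{12}$
$D{\left(F \right)} = 2 - \frac{4}{F}$ ($D{\left(F \right)} = 2 + \frac{4 \frac{1}{F}}{-1} = 2 + \frac{4}{F} \left(-1\right) = 2 - \frac{4}{F}$)
$L = - \frac{151}{12}$ ($L = 4 \left(-3\right) - \frac{7}{12} = -12 - \frac{7}{12} = - \frac{151}{12} \approx -12.583$)
$2 + L D{\left(5 \right)} = 2 - \frac{151 \left(2 - \frac{4}{5}\right)}{12} = 2 - \frac{151}{10} = - \frac{131}{10}$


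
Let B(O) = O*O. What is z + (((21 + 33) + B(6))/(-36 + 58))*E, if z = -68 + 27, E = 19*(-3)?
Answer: -3016/11 ≈ -274.18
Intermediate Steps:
B(O) = O²
E = -57
z = -41
z + (((21 + 33) + B(6))/(-36 + 58))*E = -41 + (((21 + 33) + 6²)/(-36 + 58))*(-57) = -41 + ((54 + 36)/22)*(-57) = -41 + (90*(1/22))*(-57) = -41 + (45/11)*(-57) = -41 - 2565/11 = -3016/11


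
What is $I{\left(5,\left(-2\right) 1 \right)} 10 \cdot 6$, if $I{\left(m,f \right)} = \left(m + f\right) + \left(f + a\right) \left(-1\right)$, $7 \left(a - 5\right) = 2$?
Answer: $- \frac{120}{7} \approx -17.143$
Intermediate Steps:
$a = \frac{37}{7}$ ($a = 5 + \frac{1}{7} \cdot 2 = 5 + \frac{2}{7} = \frac{37}{7} \approx 5.2857$)
$I{\left(m,f \right)} = - \frac{37}{7} + m$ ($I{\left(m,f \right)} = \left(m + f\right) + \left(f + \frac{37}{7}\right) \left(-1\right) = \left(f + m\right) + \left(\frac{37}{7} + f\right) \left(-1\right) = \left(f + m\right) - \left(\frac{37}{7} + f\right) = - \frac{37}{7} + m$)
$I{\left(5,\left(-2\right) 1 \right)} 10 \cdot 6 = \left(- \frac{37}{7} + 5\right) 10 \cdot 6 = \left(- \frac{2}{7}\right) 10 \cdot 6 = \left(- \frac{20}{7}\right) 6 = - \frac{120}{7}$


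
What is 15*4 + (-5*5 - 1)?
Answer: 34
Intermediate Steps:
15*4 + (-5*5 - 1) = 60 + (-25 - 1) = 60 - 26 = 34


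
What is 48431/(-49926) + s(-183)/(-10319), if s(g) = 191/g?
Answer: -30482150207/31426370034 ≈ -0.96995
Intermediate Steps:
48431/(-49926) + s(-183)/(-10319) = 48431/(-49926) + (191/(-183))/(-10319) = 48431*(-1/49926) + (191*(-1/183))*(-1/10319) = -48431/49926 - 191/183*(-1/10319) = -48431/49926 + 191/1888377 = -30482150207/31426370034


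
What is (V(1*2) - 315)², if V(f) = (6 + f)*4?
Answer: 80089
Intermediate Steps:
V(f) = 24 + 4*f
(V(1*2) - 315)² = ((24 + 4*(1*2)) - 315)² = ((24 + 4*2) - 315)² = ((24 + 8) - 315)² = (32 - 315)² = (-283)² = 80089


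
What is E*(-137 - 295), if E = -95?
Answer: 41040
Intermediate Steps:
E*(-137 - 295) = -95*(-137 - 295) = -95*(-432) = 41040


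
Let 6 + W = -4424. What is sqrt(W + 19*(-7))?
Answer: 39*I*sqrt(3) ≈ 67.55*I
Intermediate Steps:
W = -4430 (W = -6 - 4424 = -4430)
sqrt(W + 19*(-7)) = sqrt(-4430 + 19*(-7)) = sqrt(-4430 - 133) = sqrt(-4563) = 39*I*sqrt(3)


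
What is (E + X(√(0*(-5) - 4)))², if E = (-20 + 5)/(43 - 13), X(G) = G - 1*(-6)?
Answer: 105/4 + 22*I ≈ 26.25 + 22.0*I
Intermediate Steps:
X(G) = 6 + G (X(G) = G + 6 = 6 + G)
E = -½ (E = -15/30 = -15*1/30 = -½ ≈ -0.50000)
(E + X(√(0*(-5) - 4)))² = (-½ + (6 + √(0*(-5) - 4)))² = (-½ + (6 + √(0 - 4)))² = (-½ + (6 + √(-4)))² = (-½ + (6 + 2*I))² = (11/2 + 2*I)²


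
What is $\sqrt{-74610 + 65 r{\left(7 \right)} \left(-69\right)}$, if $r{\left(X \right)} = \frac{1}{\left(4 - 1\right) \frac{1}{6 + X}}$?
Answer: $i \sqrt{94045} \approx 306.67 i$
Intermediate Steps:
$r{\left(X \right)} = 2 + \frac{X}{3}$ ($r{\left(X \right)} = \frac{1}{3 \frac{1}{6 + X}} = 2 + \frac{X}{3}$)
$\sqrt{-74610 + 65 r{\left(7 \right)} \left(-69\right)} = \sqrt{-74610 + 65 \left(2 + \frac{1}{3} \cdot 7\right) \left(-69\right)} = \sqrt{-74610 + 65 \left(2 + \frac{7}{3}\right) \left(-69\right)} = \sqrt{-74610 + 65 \cdot \frac{13}{3} \left(-69\right)} = \sqrt{-74610 + \frac{845}{3} \left(-69\right)} = \sqrt{-74610 - 19435} = \sqrt{-94045} = i \sqrt{94045}$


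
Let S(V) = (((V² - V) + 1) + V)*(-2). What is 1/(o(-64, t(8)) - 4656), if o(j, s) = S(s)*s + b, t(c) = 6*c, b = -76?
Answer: -1/226012 ≈ -4.4245e-6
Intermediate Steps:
S(V) = -2 - 2*V² (S(V) = ((1 + V² - V) + V)*(-2) = (1 + V²)*(-2) = -2 - 2*V²)
o(j, s) = -76 + s*(-2 - 2*s²) (o(j, s) = (-2 - 2*s²)*s - 76 = s*(-2 - 2*s²) - 76 = -76 + s*(-2 - 2*s²))
1/(o(-64, t(8)) - 4656) = 1/((-76 - 12*8 - 2*(6*8)³) - 4656) = 1/((-76 - 2*48 - 2*48³) - 4656) = 1/((-76 - 96 - 2*110592) - 4656) = 1/((-76 - 96 - 221184) - 4656) = 1/(-221356 - 4656) = 1/(-226012) = -1/226012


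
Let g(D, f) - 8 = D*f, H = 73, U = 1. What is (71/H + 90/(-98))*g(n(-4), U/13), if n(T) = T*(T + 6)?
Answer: 18624/46501 ≈ 0.40051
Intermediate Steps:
n(T) = T*(6 + T)
g(D, f) = 8 + D*f
(71/H + 90/(-98))*g(n(-4), U/13) = (71/73 + 90/(-98))*(8 + (-4*(6 - 4))*(1/13)) = (71*(1/73) + 90*(-1/98))*(8 + (-4*2)*(1*(1/13))) = (71/73 - 45/49)*(8 - 8*1/13) = 194*(8 - 8/13)/3577 = (194/3577)*(96/13) = 18624/46501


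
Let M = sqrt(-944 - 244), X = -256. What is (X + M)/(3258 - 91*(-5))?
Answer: -256/3713 + 6*I*sqrt(33)/3713 ≈ -0.068947 + 0.0092829*I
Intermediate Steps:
M = 6*I*sqrt(33) (M = sqrt(-1188) = 6*I*sqrt(33) ≈ 34.467*I)
(X + M)/(3258 - 91*(-5)) = (-256 + 6*I*sqrt(33))/(3258 - 91*(-5)) = (-256 + 6*I*sqrt(33))/(3258 + 455) = (-256 + 6*I*sqrt(33))/3713 = (-256 + 6*I*sqrt(33))*(1/3713) = -256/3713 + 6*I*sqrt(33)/3713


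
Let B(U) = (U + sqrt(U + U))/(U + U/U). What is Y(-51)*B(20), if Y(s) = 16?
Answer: 320/21 + 32*sqrt(10)/21 ≈ 20.057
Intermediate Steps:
B(U) = (U + sqrt(2)*sqrt(U))/(1 + U) (B(U) = (U + sqrt(2*U))/(U + 1) = (U + sqrt(2)*sqrt(U))/(1 + U))
Y(-51)*B(20) = 16*((20 + sqrt(2)*sqrt(20))/(1 + 20)) = 16*((20 + sqrt(2)*(2*sqrt(5)))/21) = 16*((20 + 2*sqrt(10))/21) = 16*(20/21 + 2*sqrt(10)/21) = 320/21 + 32*sqrt(10)/21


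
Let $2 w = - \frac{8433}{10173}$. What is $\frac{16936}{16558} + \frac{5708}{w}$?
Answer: $- \frac{320469996476}{23272269} \approx -13770.0$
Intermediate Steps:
$w = - \frac{2811}{6782}$ ($w = \frac{\left(-8433\right) \frac{1}{10173}}{2} = \frac{1}{2} \left(- \frac{2811}{3391}\right) = - \frac{2811}{6782} \approx -0.41448$)
$\frac{16936}{16558} + \frac{5708}{w} = \frac{16936}{16558} + \frac{5708}{- \frac{2811}{6782}} = 16936 \cdot \frac{1}{16558} + 5708 \left(- \frac{6782}{2811}\right) = \frac{8468}{8279} - \frac{38711656}{2811} = - \frac{320469996476}{23272269}$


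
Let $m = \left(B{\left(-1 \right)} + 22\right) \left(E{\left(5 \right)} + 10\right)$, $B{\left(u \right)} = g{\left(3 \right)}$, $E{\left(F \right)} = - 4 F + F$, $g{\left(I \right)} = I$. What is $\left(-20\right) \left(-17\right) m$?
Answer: $-42500$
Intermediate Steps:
$E{\left(F \right)} = - 3 F$
$B{\left(u \right)} = 3$
$m = -125$ ($m = \left(3 + 22\right) \left(\left(-3\right) 5 + 10\right) = 25 \left(-15 + 10\right) = 25 \left(-5\right) = -125$)
$\left(-20\right) \left(-17\right) m = \left(-20\right) \left(-17\right) \left(-125\right) = 340 \left(-125\right) = -42500$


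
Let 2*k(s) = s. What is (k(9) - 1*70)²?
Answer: 17161/4 ≈ 4290.3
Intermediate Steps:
k(s) = s/2
(k(9) - 1*70)² = ((½)*9 - 1*70)² = (9/2 - 70)² = (-131/2)² = 17161/4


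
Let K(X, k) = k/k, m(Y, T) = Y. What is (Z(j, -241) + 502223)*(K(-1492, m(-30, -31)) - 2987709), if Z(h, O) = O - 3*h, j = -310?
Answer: -1502554205696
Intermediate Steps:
K(X, k) = 1
(Z(j, -241) + 502223)*(K(-1492, m(-30, -31)) - 2987709) = ((-241 - 3*(-310)) + 502223)*(1 - 2987709) = ((-241 + 930) + 502223)*(-2987708) = (689 + 502223)*(-2987708) = 502912*(-2987708) = -1502554205696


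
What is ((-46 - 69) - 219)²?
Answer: 111556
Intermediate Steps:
((-46 - 69) - 219)² = (-115 - 219)² = (-334)² = 111556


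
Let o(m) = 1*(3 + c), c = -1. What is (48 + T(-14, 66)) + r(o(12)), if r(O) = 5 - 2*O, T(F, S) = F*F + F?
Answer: 231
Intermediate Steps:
T(F, S) = F + F² (T(F, S) = F² + F = F + F²)
o(m) = 2 (o(m) = 1*(3 - 1) = 1*2 = 2)
(48 + T(-14, 66)) + r(o(12)) = (48 - 14*(1 - 14)) + (5 - 2*2) = (48 - 14*(-13)) + (5 - 4) = (48 + 182) + 1 = 230 + 1 = 231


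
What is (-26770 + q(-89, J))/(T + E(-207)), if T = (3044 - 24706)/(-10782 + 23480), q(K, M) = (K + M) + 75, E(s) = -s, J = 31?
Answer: -169854797/1303412 ≈ -130.32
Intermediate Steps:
q(K, M) = 75 + K + M
T = -10831/6349 (T = -21662/12698 = -21662*1/12698 = -10831/6349 ≈ -1.7059)
(-26770 + q(-89, J))/(T + E(-207)) = (-26770 + (75 - 89 + 31))/(-10831/6349 - 1*(-207)) = (-26770 + 17)/(-10831/6349 + 207) = -26753/1303412/6349 = -26753*6349/1303412 = -169854797/1303412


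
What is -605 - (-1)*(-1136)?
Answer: -1741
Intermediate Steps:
-605 - (-1)*(-1136) = -605 - 1*1136 = -605 - 1136 = -1741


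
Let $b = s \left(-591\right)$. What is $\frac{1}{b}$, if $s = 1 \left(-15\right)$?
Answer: $\frac{1}{8865} \approx 0.0001128$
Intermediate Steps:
$s = -15$
$b = 8865$ ($b = \left(-15\right) \left(-591\right) = 8865$)
$\frac{1}{b} = \frac{1}{8865}$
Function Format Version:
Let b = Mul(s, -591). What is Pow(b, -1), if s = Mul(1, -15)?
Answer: Rational(1, 8865) ≈ 0.00011280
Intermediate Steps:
s = -15
b = 8865 (b = Mul(-15, -591) = 8865)
Pow(b, -1) = Pow(8865, -1) = Rational(1, 8865)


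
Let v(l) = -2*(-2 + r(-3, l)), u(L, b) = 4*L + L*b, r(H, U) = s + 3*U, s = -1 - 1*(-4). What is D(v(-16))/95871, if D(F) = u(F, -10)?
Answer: -188/31957 ≈ -0.0058829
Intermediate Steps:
s = 3 (s = -1 + 4 = 3)
r(H, U) = 3 + 3*U
v(l) = -2 - 6*l (v(l) = -2*(-2 + (3 + 3*l)) = -2*(1 + 3*l) = -2 - 6*l)
D(F) = -6*F (D(F) = F*(4 - 10) = F*(-6) = -6*F)
D(v(-16))/95871 = -6*(-2 - 6*(-16))/95871 = -6*(-2 + 96)*(1/95871) = -6*94*(1/95871) = -564*1/95871 = -188/31957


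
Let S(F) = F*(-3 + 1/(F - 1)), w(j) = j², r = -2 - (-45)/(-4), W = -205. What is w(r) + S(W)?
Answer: 1304487/1648 ≈ 791.56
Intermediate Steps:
r = -53/4 (r = -2 - (-45)*(-1)/4 = -2 - 1*45/4 = -2 - 45/4 = -53/4 ≈ -13.250)
S(F) = F*(-3 + 1/(-1 + F))
w(r) + S(W) = (-53/4)² - 205*(4 - 3*(-205))/(-1 - 205) = 2809/16 - 205*(4 + 615)/(-206) = 2809/16 - 205*(-1/206)*619 = 2809/16 + 126895/206 = 1304487/1648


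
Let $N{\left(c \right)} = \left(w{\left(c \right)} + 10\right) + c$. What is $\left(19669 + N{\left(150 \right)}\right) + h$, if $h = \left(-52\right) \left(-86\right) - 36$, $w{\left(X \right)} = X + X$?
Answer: $24565$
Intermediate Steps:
$w{\left(X \right)} = 2 X$
$N{\left(c \right)} = 10 + 3 c$ ($N{\left(c \right)} = \left(2 c + 10\right) + c = \left(10 + 2 c\right) + c = 10 + 3 c$)
$h = 4436$ ($h = 4472 - 36 = 4436$)
$\left(19669 + N{\left(150 \right)}\right) + h = \left(19669 + \left(10 + 3 \cdot 150\right)\right) + 4436 = \left(19669 + \left(10 + 450\right)\right) + 4436 = \left(19669 + 460\right) + 4436 = 20129 + 4436 = 24565$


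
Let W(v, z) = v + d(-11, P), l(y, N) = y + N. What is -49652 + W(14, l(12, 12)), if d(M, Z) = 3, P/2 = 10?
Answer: -49635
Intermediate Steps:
P = 20 (P = 2*10 = 20)
l(y, N) = N + y
W(v, z) = 3 + v (W(v, z) = v + 3 = 3 + v)
-49652 + W(14, l(12, 12)) = -49652 + (3 + 14) = -49652 + 17 = -49635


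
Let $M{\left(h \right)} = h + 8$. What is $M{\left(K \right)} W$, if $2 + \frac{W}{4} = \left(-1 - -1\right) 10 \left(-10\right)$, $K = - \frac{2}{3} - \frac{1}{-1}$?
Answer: $- \frac{200}{3} \approx -66.667$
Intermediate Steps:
$K = \frac{1}{3}$ ($K = \left(-2\right) \frac{1}{3} - -1 = - \frac{2}{3} + 1 = \frac{1}{3} \approx 0.33333$)
$M{\left(h \right)} = 8 + h$
$W = -8$ ($W = -8 + 4 \left(-1 - -1\right) 10 \left(-10\right) = -8 + 4 \left(-1 + 1\right) 10 \left(-10\right) = -8 + 4 \cdot 0 \cdot 10 \left(-10\right) = -8 + 4 \cdot 0 \left(-10\right) = -8 + 4 \cdot 0 = -8 + 0 = -8$)
$M{\left(K \right)} W = \left(8 + \frac{1}{3}\right) \left(-8\right) = \frac{25}{3} \left(-8\right) = - \frac{200}{3}$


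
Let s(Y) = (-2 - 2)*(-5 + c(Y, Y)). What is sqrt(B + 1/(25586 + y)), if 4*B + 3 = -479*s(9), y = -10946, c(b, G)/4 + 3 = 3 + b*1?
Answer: sqrt(198901218615)/3660 ≈ 121.85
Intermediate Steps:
c(b, G) = 4*b (c(b, G) = -12 + 4*(3 + b*1) = -12 + 4*(3 + b) = -12 + (12 + 4*b) = 4*b)
s(Y) = 20 - 16*Y (s(Y) = (-2 - 2)*(-5 + 4*Y) = -4*(-5 + 4*Y) = 20 - 16*Y)
B = 59393/4 (B = -3/4 + (-479*(20 - 16*9))/4 = -3/4 + (-479*(20 - 144))/4 = -3/4 + (-479*(-124))/4 = -3/4 + (1/4)*59396 = -3/4 + 14849 = 59393/4 ≈ 14848.)
sqrt(B + 1/(25586 + y)) = sqrt(59393/4 + 1/(25586 - 10946)) = sqrt(59393/4 + 1/14640) = sqrt(217378381/14640) = sqrt(198901218615)/3660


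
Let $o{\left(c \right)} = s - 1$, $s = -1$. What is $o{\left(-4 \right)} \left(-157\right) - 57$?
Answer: $257$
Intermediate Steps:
$o{\left(c \right)} = -2$ ($o{\left(c \right)} = -1 - 1 = -2$)
$o{\left(-4 \right)} \left(-157\right) - 57 = \left(-2\right) \left(-157\right) - 57 = 314 - 57 = 257$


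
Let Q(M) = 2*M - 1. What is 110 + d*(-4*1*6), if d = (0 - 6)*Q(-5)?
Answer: -1474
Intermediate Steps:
Q(M) = -1 + 2*M
d = 66 (d = (0 - 6)*(-1 + 2*(-5)) = -6*(-1 - 10) = -6*(-11) = 66)
110 + d*(-4*1*6) = 110 + 66*(-4*1*6) = 110 + 66*(-4*6) = 110 + 66*(-24) = 110 - 1584 = -1474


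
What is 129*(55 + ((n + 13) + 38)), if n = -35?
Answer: 9159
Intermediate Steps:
129*(55 + ((n + 13) + 38)) = 129*(55 + ((-35 + 13) + 38)) = 129*(55 + (-22 + 38)) = 129*(55 + 16) = 129*71 = 9159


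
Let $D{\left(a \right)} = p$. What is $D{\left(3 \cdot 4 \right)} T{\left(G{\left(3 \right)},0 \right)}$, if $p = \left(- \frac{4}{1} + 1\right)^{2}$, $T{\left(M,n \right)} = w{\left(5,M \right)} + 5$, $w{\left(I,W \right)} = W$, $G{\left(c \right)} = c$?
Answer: $72$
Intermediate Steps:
$T{\left(M,n \right)} = 5 + M$ ($T{\left(M,n \right)} = M + 5 = 5 + M$)
$p = 9$ ($p = \left(\left(-4\right) 1 + 1\right)^{2} = \left(-4 + 1\right)^{2} = \left(-3\right)^{2} = 9$)
$D{\left(a \right)} = 9$
$D{\left(3 \cdot 4 \right)} T{\left(G{\left(3 \right)},0 \right)} = 9 \left(5 + 3\right) = 9 \cdot 8 = 72$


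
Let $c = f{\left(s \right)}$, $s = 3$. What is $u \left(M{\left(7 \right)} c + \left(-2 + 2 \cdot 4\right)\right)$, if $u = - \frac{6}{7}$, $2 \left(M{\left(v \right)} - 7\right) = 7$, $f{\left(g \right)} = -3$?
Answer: $\frac{153}{7} \approx 21.857$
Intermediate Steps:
$M{\left(v \right)} = \frac{21}{2}$ ($M{\left(v \right)} = 7 + \frac{1}{2} \cdot 7 = 7 + \frac{7}{2} = \frac{21}{2}$)
$c = -3$
$u = - \frac{6}{7}$ ($u = \left(-6\right) \frac{1}{7} = - \frac{6}{7} \approx -0.85714$)
$u \left(M{\left(7 \right)} c + \left(-2 + 2 \cdot 4\right)\right) = - \frac{6 \left(\frac{21}{2} \left(-3\right) + \left(-2 + 2 \cdot 4\right)\right)}{7} = - \frac{6 \left(- \frac{63}{2} + \left(-2 + 8\right)\right)}{7} = - \frac{6 \left(- \frac{63}{2} + 6\right)}{7} = \left(- \frac{6}{7}\right) \left(- \frac{51}{2}\right) = \frac{153}{7}$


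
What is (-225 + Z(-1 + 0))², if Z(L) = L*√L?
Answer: (225 + I)² ≈ 50624.0 + 450.0*I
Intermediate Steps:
Z(L) = L^(3/2)
(-225 + Z(-1 + 0))² = (-225 + (-1 + 0)^(3/2))² = (-225 + (-1)^(3/2))² = (-225 - I)²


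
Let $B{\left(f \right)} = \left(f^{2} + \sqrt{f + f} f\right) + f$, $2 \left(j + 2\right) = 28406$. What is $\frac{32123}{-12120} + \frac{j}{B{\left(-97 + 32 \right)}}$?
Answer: $\frac{219156481}{332924280} + \frac{14201 i \sqrt{130}}{274690} \approx 0.65828 + 0.58945 i$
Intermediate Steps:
$j = 14201$ ($j = -2 + \frac{1}{2} \cdot 28406 = -2 + 14203 = 14201$)
$B{\left(f \right)} = f + f^{2} + \sqrt{2} f^{\frac{3}{2}}$ ($B{\left(f \right)} = \left(f^{2} + \sqrt{2 f} f\right) + f = \left(f^{2} + \sqrt{2} \sqrt{f} f\right) + f = \left(f^{2} + \sqrt{2} f^{\frac{3}{2}}\right) + f = f + f^{2} + \sqrt{2} f^{\frac{3}{2}}$)
$\frac{32123}{-12120} + \frac{j}{B{\left(-97 + 32 \right)}} = \frac{32123}{-12120} + \frac{14201}{\left(-97 + 32\right) + \left(-97 + 32\right)^{2} + \sqrt{2} \left(-97 + 32\right)^{\frac{3}{2}}} = 32123 \left(- \frac{1}{12120}\right) + \frac{14201}{-65 + \left(-65\right)^{2} + \sqrt{2} \left(-65\right)^{\frac{3}{2}}} = - \frac{32123}{12120} + \frac{14201}{-65 + 4225 + \sqrt{2} \left(- 65 i \sqrt{65}\right)} = - \frac{32123}{12120} + \frac{14201}{-65 + 4225 - 65 i \sqrt{130}} = - \frac{32123}{12120} + \frac{14201}{4160 - 65 i \sqrt{130}}$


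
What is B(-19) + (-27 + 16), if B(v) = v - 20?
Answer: -50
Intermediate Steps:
B(v) = -20 + v
B(-19) + (-27 + 16) = (-20 - 19) + (-27 + 16) = -39 - 11 = -50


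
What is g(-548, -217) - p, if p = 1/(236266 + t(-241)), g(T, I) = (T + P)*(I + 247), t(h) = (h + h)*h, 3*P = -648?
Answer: -8077649761/352428 ≈ -22920.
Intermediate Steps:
P = -216 (P = (⅓)*(-648) = -216)
t(h) = 2*h² (t(h) = (2*h)*h = 2*h²)
g(T, I) = (-216 + T)*(247 + I) (g(T, I) = (T - 216)*(I + 247) = (-216 + T)*(247 + I))
p = 1/352428 (p = 1/(236266 + 2*(-241)²) = 1/(236266 + 2*58081) = 1/(236266 + 116162) = 1/352428 ≈ 2.8375e-6)
g(-548, -217) - p = (-53352 - 216*(-217) + 247*(-548) - 217*(-548)) - 1*1/352428 = (-53352 + 46872 - 135356 + 118916) - 1/352428 = -22920 - 1/352428 = -8077649761/352428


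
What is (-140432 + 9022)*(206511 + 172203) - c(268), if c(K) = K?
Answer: -49766807008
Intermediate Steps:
(-140432 + 9022)*(206511 + 172203) - c(268) = (-140432 + 9022)*(206511 + 172203) - 1*268 = -131410*378714 - 268 = -49766806740 - 268 = -49766807008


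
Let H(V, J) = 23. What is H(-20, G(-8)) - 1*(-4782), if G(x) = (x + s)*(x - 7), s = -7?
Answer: 4805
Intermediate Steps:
G(x) = (-7 + x)**2 (G(x) = (x - 7)*(x - 7) = (-7 + x)*(-7 + x) = (-7 + x)**2)
H(-20, G(-8)) - 1*(-4782) = 23 - 1*(-4782) = 23 + 4782 = 4805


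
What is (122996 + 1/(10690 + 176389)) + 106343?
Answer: 42904510782/187079 ≈ 2.2934e+5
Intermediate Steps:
(122996 + 1/(10690 + 176389)) + 106343 = (122996 + 1/187079) + 106343 = 23009968685/187079 + 106343 = 42904510782/187079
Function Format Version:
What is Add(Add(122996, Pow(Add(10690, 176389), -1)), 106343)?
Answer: Rational(42904510782, 187079) ≈ 2.2934e+5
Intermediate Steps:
Add(Add(122996, Pow(Add(10690, 176389), -1)), 106343) = Add(Add(122996, Pow(187079, -1)), 106343) = Add(Add(122996, Rational(1, 187079)), 106343) = Add(Rational(23009968685, 187079), 106343) = Rational(42904510782, 187079)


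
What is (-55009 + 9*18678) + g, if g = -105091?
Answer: 8002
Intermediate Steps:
(-55009 + 9*18678) + g = (-55009 + 9*18678) - 105091 = (-55009 + 168102) - 105091 = 113093 - 105091 = 8002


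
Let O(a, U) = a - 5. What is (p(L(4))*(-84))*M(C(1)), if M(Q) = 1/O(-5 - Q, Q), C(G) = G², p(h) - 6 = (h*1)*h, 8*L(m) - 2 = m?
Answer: 2205/44 ≈ 50.114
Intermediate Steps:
L(m) = ¼ + m/8
p(h) = 6 + h² (p(h) = 6 + (h*1)*h = 6 + h*h = 6 + h²)
O(a, U) = -5 + a
M(Q) = 1/(-10 - Q) (M(Q) = 1/(-5 + (-5 - Q)) = 1/(-10 - Q))
(p(L(4))*(-84))*M(C(1)) = ((6 + (¼ + (⅛)*4)²)*(-84))*(-1/(10 + 1²)) = ((6 + (¼ + ½)²)*(-84))*(-1/(10 + 1)) = ((6 + (¾)²)*(-84))*(-1/11) = ((6 + 9/16)*(-84))*(-1*1/11) = ((105/16)*(-84))*(-1/11) = -2205/4*(-1/11) = 2205/44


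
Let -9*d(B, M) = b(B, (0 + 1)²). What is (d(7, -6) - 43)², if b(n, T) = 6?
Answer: 17161/9 ≈ 1906.8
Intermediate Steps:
d(B, M) = -⅔ (d(B, M) = -⅑*6 = -⅔)
(d(7, -6) - 43)² = (-⅔ - 43)² = (-131/3)² = 17161/9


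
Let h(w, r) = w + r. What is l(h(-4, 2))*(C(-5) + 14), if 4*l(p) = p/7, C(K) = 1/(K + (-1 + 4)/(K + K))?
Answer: -366/371 ≈ -0.98652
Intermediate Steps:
h(w, r) = r + w
C(K) = 1/(K + 3/(2*K)) (C(K) = 1/(K + 3/((2*K))) = 1/(K + 3*(1/(2*K))) = 1/(K + 3/(2*K)))
l(p) = p/28 (l(p) = (p/7)/4 = p/28)
l(h(-4, 2))*(C(-5) + 14) = ((2 - 4)/28)*(2*(-5)/(3 + 2*(-5)**2) + 14) = ((1/28)*(-2))*(2*(-5)/(3 + 2*25) + 14) = -(2*(-5)/(3 + 50) + 14)/14 = -(2*(-5)/53 + 14)/14 = -(2*(-5)*(1/53) + 14)/14 = -(-10/53 + 14)/14 = -1/14*732/53 = -366/371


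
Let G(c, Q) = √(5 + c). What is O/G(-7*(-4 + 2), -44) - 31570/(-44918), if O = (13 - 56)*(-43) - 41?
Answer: 15785/22459 + 1808*√19/19 ≈ 415.49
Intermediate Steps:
O = 1808 (O = -43*(-43) - 41 = 1849 - 41 = 1808)
O/G(-7*(-4 + 2), -44) - 31570/(-44918) = 1808/(√(5 - 7*(-4 + 2))) - 31570/(-44918) = 1808/(√(5 - 7*(-2))) - 31570*(-1/44918) = 1808/(√(5 + 14)) + 15785/22459 = 1808/(√19) + 15785/22459 = 1808*(√19/19) + 15785/22459 = 1808*√19/19 + 15785/22459 = 15785/22459 + 1808*√19/19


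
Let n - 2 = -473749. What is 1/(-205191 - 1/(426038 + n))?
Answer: -47709/9789457418 ≈ -4.8735e-6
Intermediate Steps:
n = -473747 (n = 2 - 473749 = -473747)
1/(-205191 - 1/(426038 + n)) = 1/(-205191 - 1/(426038 - 473747)) = 1/(-205191 - 1/(-47709)) = 1/(-205191 - 1*(-1/47709)) = 1/(-205191 + 1/47709) = 1/(-9789457418/47709) = -47709/9789457418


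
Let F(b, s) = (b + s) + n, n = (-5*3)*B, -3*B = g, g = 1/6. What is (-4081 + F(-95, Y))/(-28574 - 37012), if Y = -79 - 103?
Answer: 26143/393516 ≈ 0.066434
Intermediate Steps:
g = ⅙ ≈ 0.16667
B = -1/18 (B = -⅓*⅙ = -1/18 ≈ -0.055556)
Y = -182
n = ⅚ (n = -5*3*(-1/18) = -15*(-1/18) = ⅚ ≈ 0.83333)
F(b, s) = ⅚ + b + s (F(b, s) = (b + s) + ⅚ = ⅚ + b + s)
(-4081 + F(-95, Y))/(-28574 - 37012) = (-4081 + (⅚ - 95 - 182))/(-28574 - 37012) = (-4081 - 1657/6)/(-65586) = -26143/6*(-1/65586) = 26143/393516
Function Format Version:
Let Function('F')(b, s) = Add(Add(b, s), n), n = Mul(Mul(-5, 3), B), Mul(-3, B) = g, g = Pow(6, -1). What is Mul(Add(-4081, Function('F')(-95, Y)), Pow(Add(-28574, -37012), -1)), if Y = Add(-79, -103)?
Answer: Rational(26143, 393516) ≈ 0.066434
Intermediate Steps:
g = Rational(1, 6) ≈ 0.16667
B = Rational(-1, 18) (B = Mul(Rational(-1, 3), Rational(1, 6)) = Rational(-1, 18) ≈ -0.055556)
Y = -182
n = Rational(5, 6) (n = Mul(Mul(-5, 3), Rational(-1, 18)) = Mul(-15, Rational(-1, 18)) = Rational(5, 6) ≈ 0.83333)
Function('F')(b, s) = Add(Rational(5, 6), b, s) (Function('F')(b, s) = Add(Add(b, s), Rational(5, 6)) = Add(Rational(5, 6), b, s))
Mul(Add(-4081, Function('F')(-95, Y)), Pow(Add(-28574, -37012), -1)) = Mul(Add(-4081, Add(Rational(5, 6), -95, -182)), Pow(Add(-28574, -37012), -1)) = Mul(Add(-4081, Rational(-1657, 6)), Pow(-65586, -1)) = Mul(Rational(-26143, 6), Rational(-1, 65586)) = Rational(26143, 393516)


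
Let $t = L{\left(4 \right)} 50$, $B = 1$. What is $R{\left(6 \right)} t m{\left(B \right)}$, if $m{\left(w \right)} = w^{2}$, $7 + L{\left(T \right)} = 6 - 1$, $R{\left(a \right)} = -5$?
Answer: $500$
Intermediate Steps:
$L{\left(T \right)} = -2$ ($L{\left(T \right)} = -7 + \left(6 - 1\right) = -7 + 5 = -2$)
$t = -100$ ($t = \left(-2\right) 50 = -100$)
$R{\left(6 \right)} t m{\left(B \right)} = \left(-5\right) \left(-100\right) 1^{2} = 500 \cdot 1 = 500$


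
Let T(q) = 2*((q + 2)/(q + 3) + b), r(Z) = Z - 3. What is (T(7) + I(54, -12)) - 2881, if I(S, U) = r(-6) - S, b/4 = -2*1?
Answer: -14791/5 ≈ -2958.2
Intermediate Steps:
r(Z) = -3 + Z
b = -8 (b = 4*(-2*1) = 4*(-2) = -8)
I(S, U) = -9 - S (I(S, U) = (-3 - 6) - S = -9 - S)
T(q) = -16 + 2*(2 + q)/(3 + q) (T(q) = 2*((q + 2)/(q + 3) - 8) = 2*((2 + q)/(3 + q) - 8) = 2*(-8 + (2 + q)/(3 + q)) = -16 + 2*(2 + q)/(3 + q))
(T(7) + I(54, -12)) - 2881 = (2*(-22 - 7*7)/(3 + 7) + (-9 - 1*54)) - 2881 = (2*(-22 - 49)/10 + (-9 - 54)) - 2881 = (2*(⅒)*(-71) - 63) - 2881 = (-71/5 - 63) - 2881 = -386/5 - 2881 = -14791/5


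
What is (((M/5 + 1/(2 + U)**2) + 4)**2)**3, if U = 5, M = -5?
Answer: 10509215371264/13841287201 ≈ 759.27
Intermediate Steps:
(((M/5 + 1/(2 + U)**2) + 4)**2)**3 = (((-5/5 + 1/(2 + 5)**2) + 4)**2)**3 = (((-5*1/5 + 1/7**2) + 4)**2)**3 = (((-1 + 1/49) + 4)**2)**3 = ((-48/49 + 4)**2)**3 = ((148/49)**2)**3 = (21904/2401)**3 = 10509215371264/13841287201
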